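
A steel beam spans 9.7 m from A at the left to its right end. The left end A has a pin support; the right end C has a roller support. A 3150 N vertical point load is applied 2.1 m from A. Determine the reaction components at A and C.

Taking moments about A: C_y·9.7 − 3150·2.1 = 0 → C_y = 6615/9.7 = 681.959 ≈ 682.0 N.
ΣF_y = 0: A_y + 681.959 − 3150 = 0 → A_y = 2468 N.
ΣF_x = 0: no horizontal applied forces, so A_x = 0.

A_x = 0, A_y = 2468 N, C_y = 682.0 N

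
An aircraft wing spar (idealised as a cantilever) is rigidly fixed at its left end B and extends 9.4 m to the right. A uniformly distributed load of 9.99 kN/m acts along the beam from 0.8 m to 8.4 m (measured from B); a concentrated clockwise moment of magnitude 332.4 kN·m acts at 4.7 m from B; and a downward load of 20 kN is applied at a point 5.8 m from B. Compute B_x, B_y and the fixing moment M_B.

Resultant of the distributed load: 9.99 × 7.6 = 75.924 kN at 4.6 m from B.
ΣF_x = 0: B_x = 0.
ΣF_y = 0: B_y − 9.99·7.6 − 20 = 0 → B_y = 95.92 kN.
ΣM about B: M_B − (9.99·7.6)·4.6 − 332.4 − 20·5.8 = 0 → M_B = 797.7 kN·m.

B_x = 0, B_y = 95.92 kN, M_B = 797.7 kN·m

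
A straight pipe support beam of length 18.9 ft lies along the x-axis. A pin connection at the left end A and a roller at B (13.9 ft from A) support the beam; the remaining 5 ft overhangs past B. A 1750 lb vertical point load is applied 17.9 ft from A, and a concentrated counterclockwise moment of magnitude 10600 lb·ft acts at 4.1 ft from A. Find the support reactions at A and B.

Taking moments about A: B_y·13.9 − 1750·17.9 + 10600 = 0 → B_y = 20725/13.9 = 1491.01 ≈ 1491 lb.
ΣF_y = 0: A_y + 1491.01 − 1750 = 0 → A_y = 259.0 lb.
ΣF_x = 0: no horizontal applied forces, so A_x = 0.

A_x = 0, A_y = 259.0 lb, B_y = 1491 lb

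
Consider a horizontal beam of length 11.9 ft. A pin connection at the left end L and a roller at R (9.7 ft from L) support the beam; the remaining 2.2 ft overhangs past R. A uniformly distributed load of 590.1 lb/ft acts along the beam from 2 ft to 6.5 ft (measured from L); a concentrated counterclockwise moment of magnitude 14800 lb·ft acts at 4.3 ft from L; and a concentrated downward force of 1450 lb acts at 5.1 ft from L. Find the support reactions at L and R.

Resultant of the distributed load: 590.1 × 4.5 = 2655.45 lb at 4.25 ft from L.
Taking moments about L: R_y·9.7 − (590.1·4.5)·4.25 + 14800 − 1450·5.1 = 0 → R_y = 3880.6625/9.7 = 400.068 ≈ 400.1 lb.
ΣF_y = 0: L_y + 400.068 − 590.1·4.5 − 1450 = 0 → L_y = 3705 lb.
ΣF_x = 0: no horizontal applied forces, so L_x = 0.

L_x = 0, L_y = 3705 lb, R_y = 400.1 lb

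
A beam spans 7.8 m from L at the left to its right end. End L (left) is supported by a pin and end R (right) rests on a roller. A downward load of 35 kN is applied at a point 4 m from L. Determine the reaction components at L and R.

Moments about L: R_y·7.8 − 35·4 = 0 → R_y = 140/7.8 = 17.9487 ≈ 17.95 kN.
ΣF_y = 0: L_y + 17.9487 − 35 = 0 → L_y = 17.05 kN.
ΣF_x = 0: no horizontal applied forces, so L_x = 0.

L_x = 0, L_y = 17.05 kN, R_y = 17.95 kN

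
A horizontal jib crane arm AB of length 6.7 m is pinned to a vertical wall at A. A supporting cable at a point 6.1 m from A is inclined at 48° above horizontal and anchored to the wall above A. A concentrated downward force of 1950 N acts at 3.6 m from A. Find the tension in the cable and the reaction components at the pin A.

ΣM about A: T·sin48°·6.1 − 1950·3.6 = 0 → T = 7020/(6.1·0.743145) = 1548.58 ≈ 1549 N.
ΣF_x = 0: A_x − T·cos48° = 0 → A_x = 1548.58 × 0.669131 = 1036 N.
ΣF_y = 0: A_y + T·sin48° − 1950 = 0 → A_y = 1950 − 1548.58 × 0.743145 = 799.2 N.

T = 1549 N, A_x = 1036 N, A_y = 799.2 N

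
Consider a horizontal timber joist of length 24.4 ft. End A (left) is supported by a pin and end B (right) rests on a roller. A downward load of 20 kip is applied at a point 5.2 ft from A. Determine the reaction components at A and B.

Taking moments about A: B_y·24.4 − 20·5.2 = 0 → B_y = 104/24.4 = 4.2623 ≈ 4.262 kip.
ΣF_y = 0: A_y + 4.2623 − 20 = 0 → A_y = 15.74 kip.
ΣF_x = 0: no horizontal applied forces, so A_x = 0.

A_x = 0, A_y = 15.74 kip, B_y = 4.262 kip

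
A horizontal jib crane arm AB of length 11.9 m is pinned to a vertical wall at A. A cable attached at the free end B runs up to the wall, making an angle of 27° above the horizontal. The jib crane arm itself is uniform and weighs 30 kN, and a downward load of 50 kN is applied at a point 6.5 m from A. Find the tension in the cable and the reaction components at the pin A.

T = 93.20 kN, A_x = 83.04 kN, A_y = 37.69 kN

ΣM about A: T·sin27°·11.9 − 30·5.95 − 50·6.5 = 0 → T = 503.5/(11.9·0.45399) = 93.1979 ≈ 93.20 kN.
ΣF_x = 0: A_x − T·cos27° = 0 → A_x = 93.1979 × 0.891007 = 83.04 kN.
ΣF_y = 0: A_y + T·sin27° − 30 − 50 = 0 → A_y = 80 − 93.1979 × 0.45399 = 37.69 kN.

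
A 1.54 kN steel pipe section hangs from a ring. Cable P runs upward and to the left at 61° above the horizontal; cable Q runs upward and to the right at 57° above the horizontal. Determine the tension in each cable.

T_P = 0.9499 kN, T_Q = 0.8456 kN

ΣF_x = 0: −T_P·cos61° + T_Q·cos57° = 0 → T_Q = 0.890149·T_P.
ΣF_y = 0: T_P·sin61° + T_Q·sin57° = 1.54.
Substitute: T_P·(0.87462 + 0.890149·0.838671) = 1.54 → T_P = 0.949936 ≈ 0.9499 kN.
Then T_Q = 0.890149 × 0.949936 = 0.8456 kN.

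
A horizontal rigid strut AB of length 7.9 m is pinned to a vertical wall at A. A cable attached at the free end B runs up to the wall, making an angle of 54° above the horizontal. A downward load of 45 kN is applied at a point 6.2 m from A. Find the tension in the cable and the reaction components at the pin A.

ΣM about A: T·sin54°·7.9 − 45·6.2 = 0 → T = 279/(7.9·0.809017) = 43.6535 ≈ 43.65 kN.
ΣF_x = 0: A_x − T·cos54° = 0 → A_x = 43.6535 × 0.587785 = 25.66 kN.
ΣF_y = 0: A_y + T·sin54° − 45 = 0 → A_y = 45 − 43.6535 × 0.809017 = 9.684 kN.

T = 43.65 kN, A_x = 25.66 kN, A_y = 9.684 kN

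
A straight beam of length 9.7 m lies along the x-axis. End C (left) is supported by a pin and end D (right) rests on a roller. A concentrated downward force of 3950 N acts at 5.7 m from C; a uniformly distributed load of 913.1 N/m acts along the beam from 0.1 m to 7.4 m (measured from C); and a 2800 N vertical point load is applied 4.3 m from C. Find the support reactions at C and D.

Resultant of the distributed load: 913.1 × 7.3 = 6665.63 N at 3.75 m from C.
Moments about C: D_y·9.7 − 3950·5.7 − (913.1·7.3)·3.75 − 2800·4.3 = 0 → D_y = 59551.1125/9.7 = 6139.29 ≈ 6139 N.
ΣF_y = 0: C_y + 6139.29 − 3950 − 913.1·7.3 − 2800 = 0 → C_y = 7276 N.
ΣF_x = 0: no horizontal applied forces, so C_x = 0.

C_x = 0, C_y = 7276 N, D_y = 6139 N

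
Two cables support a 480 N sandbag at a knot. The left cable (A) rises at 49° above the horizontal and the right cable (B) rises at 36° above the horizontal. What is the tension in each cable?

T_A = 389.8 N, T_B = 316.1 N

ΣF_x = 0: −T_A·cos49° + T_B·cos36° = 0 → T_B = 0.810934·T_A.
ΣF_y = 0: T_A·sin49° + T_B·sin36° = 480.
Substitute: T_A·(0.75471 + 0.810934·0.587785) = 480 → T_A = 389.811 ≈ 389.8 N.
Then T_B = 0.810934 × 389.811 = 316.1 N.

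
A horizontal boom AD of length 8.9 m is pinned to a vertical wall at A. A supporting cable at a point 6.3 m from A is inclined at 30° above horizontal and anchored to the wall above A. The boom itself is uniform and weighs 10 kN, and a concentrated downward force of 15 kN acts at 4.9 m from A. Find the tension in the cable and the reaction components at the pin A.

ΣM about A: T·sin30°·6.3 − 10·4.45 − 15·4.9 = 0 → T = 118/(6.3·0.5) = 37.4603 ≈ 37.46 kN.
ΣF_x = 0: A_x − T·cos30° = 0 → A_x = 37.4603 × 0.866025 = 32.44 kN.
ΣF_y = 0: A_y + T·sin30° − 10 − 15 = 0 → A_y = 25 − 37.4603 × 0.5 = 6.270 kN.

T = 37.46 kN, A_x = 32.44 kN, A_y = 6.270 kN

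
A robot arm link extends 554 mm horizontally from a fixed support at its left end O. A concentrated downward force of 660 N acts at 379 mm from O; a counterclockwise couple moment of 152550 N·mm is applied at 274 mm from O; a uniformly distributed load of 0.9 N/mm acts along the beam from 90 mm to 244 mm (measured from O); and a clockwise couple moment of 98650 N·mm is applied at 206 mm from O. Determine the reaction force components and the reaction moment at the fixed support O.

O_x = 0, O_y = 798.6 N, M_O = 219400 N·mm

Resultant of the distributed load: 0.9 × 154 = 138.6 N at 167 mm from O.
ΣF_x = 0: O_x = 0.
ΣF_y = 0: O_y − 660 − 0.9·154 = 0 → O_y = 798.6 N.
ΣM about O: M_O − 660·379 + 152550 − (0.9·154)·167 − 98650 = 0 → M_O = 219400 N·mm.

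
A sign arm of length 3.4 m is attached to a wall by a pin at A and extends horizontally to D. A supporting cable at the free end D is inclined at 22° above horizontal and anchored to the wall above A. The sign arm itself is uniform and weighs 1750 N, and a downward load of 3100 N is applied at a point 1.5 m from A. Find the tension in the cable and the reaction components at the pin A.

T = 5987 N, A_x = 5551 N, A_y = 2607 N

ΣM about A: T·sin22°·3.4 − 1750·1.7 − 3100·1.5 = 0 → T = 7625/(3.4·0.374607) = 5986.67 ≈ 5987 N.
ΣF_x = 0: A_x − T·cos22° = 0 → A_x = 5986.67 × 0.927184 = 5551 N.
ΣF_y = 0: A_y + T·sin22° − 1750 − 3100 = 0 → A_y = 4850 − 5986.67 × 0.374607 = 2607 N.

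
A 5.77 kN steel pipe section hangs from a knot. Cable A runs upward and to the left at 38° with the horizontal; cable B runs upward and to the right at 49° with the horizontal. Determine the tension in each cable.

T_A = 3.791 kN, T_B = 4.553 kN

ΣF_x = 0: −T_A·cos38° + T_B·cos49° = 0 → T_B = 1.20113·T_A.
ΣF_y = 0: T_A·sin38° + T_B·sin49° = 5.77.
Substitute: T_A·(0.615661 + 1.20113·0.75471) = 5.77 → T_A = 3.79065 ≈ 3.791 kN.
Then T_B = 1.20113 × 3.79065 = 4.553 kN.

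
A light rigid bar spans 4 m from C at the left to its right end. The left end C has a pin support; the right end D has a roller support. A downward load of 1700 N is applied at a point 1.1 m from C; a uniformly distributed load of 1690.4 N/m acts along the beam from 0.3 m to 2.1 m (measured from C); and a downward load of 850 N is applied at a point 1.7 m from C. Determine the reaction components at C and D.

Resultant of the distributed load: 1690.4 × 1.8 = 3042.72 N at 1.2 m from C.
ΣM about C: D_y·4 − 1700·1.1 − (1690.4·1.8)·1.2 − 850·1.7 = 0 → D_y = 6966.264/4 = 1741.57 ≈ 1742 N.
ΣF_y = 0: C_y + 1741.57 − 1700 − 1690.4·1.8 − 850 = 0 → C_y = 3851 N.
ΣF_x = 0: no horizontal applied forces, so C_x = 0.

C_x = 0, C_y = 3851 N, D_y = 1742 N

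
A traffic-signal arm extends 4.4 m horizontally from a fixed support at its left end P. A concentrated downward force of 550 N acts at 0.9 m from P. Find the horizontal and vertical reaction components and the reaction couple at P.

ΣF_x = 0: P_x = 0.
ΣF_y = 0: P_y − 550 = 0 → P_y = 550.0 N.
ΣM about P: M_P − 550·0.9 = 0 → M_P = 495.0 N·m.

P_x = 0, P_y = 550.0 N, M_P = 495.0 N·m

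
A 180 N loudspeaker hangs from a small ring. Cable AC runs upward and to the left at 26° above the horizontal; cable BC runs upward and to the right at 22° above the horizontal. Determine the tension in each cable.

T_AC = 224.6 N, T_BC = 217.7 N

ΣF_x = 0: −T_AC·cos26° + T_BC·cos22° = 0 → T_BC = 0.969381·T_AC.
ΣF_y = 0: T_AC·sin26° + T_BC·sin22° = 180.
Substitute: T_AC·(0.438371 + 0.969381·0.374607) = 180 → T_AC = 224.577 ≈ 224.6 N.
Then T_BC = 0.969381 × 224.577 = 217.7 N.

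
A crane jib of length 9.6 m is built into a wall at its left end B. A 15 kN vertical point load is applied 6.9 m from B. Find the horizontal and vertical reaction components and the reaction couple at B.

ΣF_x = 0: B_x = 0.
ΣF_y = 0: B_y − 15 = 0 → B_y = 15.00 kN.
ΣM about B: M_B − 15·6.9 = 0 → M_B = 103.5 kN·m.

B_x = 0, B_y = 15.00 kN, M_B = 103.5 kN·m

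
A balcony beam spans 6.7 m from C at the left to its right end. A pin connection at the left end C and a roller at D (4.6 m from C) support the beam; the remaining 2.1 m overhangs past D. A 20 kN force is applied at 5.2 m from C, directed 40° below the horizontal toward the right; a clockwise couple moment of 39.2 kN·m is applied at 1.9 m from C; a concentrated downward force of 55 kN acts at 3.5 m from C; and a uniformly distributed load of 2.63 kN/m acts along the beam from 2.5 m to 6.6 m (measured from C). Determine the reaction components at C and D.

C_x = -15.32 kN, C_y = 3.071 kN, D_y = 75.57 kN

Resultant of the distributed load: 2.63 × 4.1 = 10.783 kN at 4.55 m from C.
Moments about C: D_y·4.6 − 20·sin40°·5.2 − 39.2 − 55·3.5 − (2.63·4.1)·4.55 = 0 → D_y = 347.613/4.6 = 75.568 ≈ 75.57 kN.
ΣF_y = 0: C_y + 75.568 − 20·sin40° − 55 − 2.63·4.1 = 0 → C_y = 3.071 kN.
ΣF_x = 0: C_x + 20·cos40° = 0 → C_x = -15.32 kN.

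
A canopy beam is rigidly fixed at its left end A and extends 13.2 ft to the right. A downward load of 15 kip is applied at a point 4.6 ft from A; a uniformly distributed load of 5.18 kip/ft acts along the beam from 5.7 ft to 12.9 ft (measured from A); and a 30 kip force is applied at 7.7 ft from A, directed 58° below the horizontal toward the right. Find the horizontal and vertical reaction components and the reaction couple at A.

A_x = -15.90 kip, A_y = 77.74 kip, M_A = 611.8 kip·ft

Resultant of the distributed load: 5.18 × 7.2 = 37.296 kip at 9.3 ft from A.
ΣF_x = 0: A_x + 30·cos58° = 0 → A_x = -15.90 kip.
ΣF_y = 0: A_y − 15 − 5.18·7.2 − 30·sin58° = 0 → A_y = 77.74 kip.
ΣM about A: M_A − 15·4.6 − (5.18·7.2)·9.3 − 30·sin58°·7.7 = 0 → M_A = 611.8 kip·ft.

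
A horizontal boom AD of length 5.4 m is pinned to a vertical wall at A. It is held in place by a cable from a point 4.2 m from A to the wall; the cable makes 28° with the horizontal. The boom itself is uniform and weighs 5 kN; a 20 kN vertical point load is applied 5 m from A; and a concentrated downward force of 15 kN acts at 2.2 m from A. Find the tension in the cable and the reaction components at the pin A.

ΣM about A: T·sin28°·4.2 − 5·2.7 − 20·5 − 15·2.2 = 0 → T = 146.5/(4.2·0.469472) = 74.2983 ≈ 74.30 kN.
ΣF_x = 0: A_x − T·cos28° = 0 → A_x = 74.2983 × 0.882948 = 65.60 kN.
ΣF_y = 0: A_y + T·sin28° − 5 − 20 − 15 = 0 → A_y = 40 − 74.2983 × 0.469472 = 5.119 kN.

T = 74.30 kN, A_x = 65.60 kN, A_y = 5.119 kN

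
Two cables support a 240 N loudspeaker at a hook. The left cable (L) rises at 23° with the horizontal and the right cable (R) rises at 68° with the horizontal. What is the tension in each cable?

ΣF_x = 0: −T_L·cos23° + T_R·cos68° = 0 → T_R = 2.45726·T_L.
ΣF_y = 0: T_L·sin23° + T_R·sin68° = 240.
Substitute: T_L·(0.390731 + 2.45726·0.927184) = 240 → T_L = 89.9192 ≈ 89.92 N.
Then T_R = 2.45726 × 89.9192 = 221.0 N.

T_L = 89.92 N, T_R = 221.0 N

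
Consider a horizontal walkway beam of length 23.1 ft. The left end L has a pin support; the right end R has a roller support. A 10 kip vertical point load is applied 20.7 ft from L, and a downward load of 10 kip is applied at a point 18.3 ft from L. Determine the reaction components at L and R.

L_x = 0, L_y = 3.117 kip, R_y = 16.88 kip

ΣM about L: R_y·23.1 − 10·20.7 − 10·18.3 = 0 → R_y = 390/23.1 = 16.8831 ≈ 16.88 kip.
ΣF_y = 0: L_y + 16.8831 − 10 − 10 = 0 → L_y = 3.117 kip.
ΣF_x = 0: no horizontal applied forces, so L_x = 0.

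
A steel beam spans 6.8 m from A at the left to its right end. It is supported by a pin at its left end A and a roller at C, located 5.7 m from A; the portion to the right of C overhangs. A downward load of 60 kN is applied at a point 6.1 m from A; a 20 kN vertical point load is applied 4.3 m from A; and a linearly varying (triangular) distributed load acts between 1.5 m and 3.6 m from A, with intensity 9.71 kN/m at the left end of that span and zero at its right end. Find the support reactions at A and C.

Resultant of the triangular load: ½ × 9.71 × 2.1 = 10.1955 kN, acting at 2.2 m from A (one-third of the span from the peak).
Taking moments about A: C_y·5.7 − 60·6.1 − 20·4.3 − (½·9.71·2.1)·2.2 = 0 → C_y = 474.4301/5.7 = 83.2334 ≈ 83.23 kN.
ΣF_y = 0: A_y + 83.2334 − 60 − 20 − ½·9.71·2.1 = 0 → A_y = 6.962 kN.
ΣF_x = 0: no horizontal applied forces, so A_x = 0.

A_x = 0, A_y = 6.962 kN, C_y = 83.23 kN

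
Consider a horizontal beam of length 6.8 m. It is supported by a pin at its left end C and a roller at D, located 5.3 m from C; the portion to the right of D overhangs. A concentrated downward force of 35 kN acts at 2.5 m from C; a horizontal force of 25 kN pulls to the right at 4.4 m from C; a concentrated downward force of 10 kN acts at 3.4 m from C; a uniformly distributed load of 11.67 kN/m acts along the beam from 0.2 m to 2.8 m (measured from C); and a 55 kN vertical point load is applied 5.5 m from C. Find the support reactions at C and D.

C_x = -25.00 kN, C_y = 41.75 kN, D_y = 88.59 kN

Resultant of the distributed load: 11.67 × 2.6 = 30.342 kN at 1.5 m from C.
Taking moments about C: D_y·5.3 − 35·2.5 − 10·3.4 − (11.67·2.6)·1.5 − 55·5.5 = 0 → D_y = 469.513/5.3 = 88.5874 ≈ 88.59 kN.
ΣF_y = 0: C_y + 88.5874 − 35 − 10 − 11.67·2.6 − 55 = 0 → C_y = 41.75 kN.
ΣF_x = 0: C_x + 25 = 0 → C_x = -25.00 kN.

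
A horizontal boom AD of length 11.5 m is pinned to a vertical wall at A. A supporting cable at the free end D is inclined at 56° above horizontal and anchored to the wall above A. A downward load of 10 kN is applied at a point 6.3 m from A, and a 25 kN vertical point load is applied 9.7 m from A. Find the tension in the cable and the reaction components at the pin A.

ΣM about A: T·sin56°·11.5 − 10·6.3 − 25·9.7 = 0 → T = 305.5/(11.5·0.829038) = 32.0434 ≈ 32.04 kN.
ΣF_x = 0: A_x − T·cos56° = 0 → A_x = 32.0434 × 0.559193 = 17.92 kN.
ΣF_y = 0: A_y + T·sin56° − 10 − 25 = 0 → A_y = 35 − 32.0434 × 0.829038 = 8.435 kN.

T = 32.04 kN, A_x = 17.92 kN, A_y = 8.435 kN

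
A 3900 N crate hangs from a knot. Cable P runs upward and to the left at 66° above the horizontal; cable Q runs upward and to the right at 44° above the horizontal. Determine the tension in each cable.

T_P = 2985 N, T_Q = 1688 N

ΣF_x = 0: −T_P·cos66° + T_Q·cos44° = 0 → T_Q = 0.56543·T_P.
ΣF_y = 0: T_P·sin66° + T_Q·sin44° = 3900.
Substitute: T_P·(0.913545 + 0.56543·0.694658) = 3900 → T_P = 2985.47 ≈ 2985 N.
Then T_Q = 0.56543 × 2985.47 = 1688 N.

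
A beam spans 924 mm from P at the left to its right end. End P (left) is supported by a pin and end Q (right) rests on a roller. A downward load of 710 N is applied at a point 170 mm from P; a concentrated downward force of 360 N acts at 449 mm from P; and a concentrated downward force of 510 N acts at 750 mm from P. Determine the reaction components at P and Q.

P_x = 0, P_y = 860.5 N, Q_y = 719.5 N

Taking moments about P: Q_y·924 − 710·170 − 360·449 − 510·750 = 0 → Q_y = 664840/924 = 719.524 ≈ 719.5 N.
ΣF_y = 0: P_y + 719.524 − 710 − 360 − 510 = 0 → P_y = 860.5 N.
ΣF_x = 0: no horizontal applied forces, so P_x = 0.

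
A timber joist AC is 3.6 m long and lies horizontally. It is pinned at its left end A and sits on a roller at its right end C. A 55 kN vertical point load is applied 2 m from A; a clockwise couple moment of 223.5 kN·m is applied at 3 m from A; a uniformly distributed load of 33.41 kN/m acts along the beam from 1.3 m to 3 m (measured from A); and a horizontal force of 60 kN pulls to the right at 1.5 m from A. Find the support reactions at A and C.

A_x = -60.00 kN, A_y = -14.76 kN, C_y = 126.6 kN

Resultant of the distributed load: 33.41 × 1.7 = 56.797 kN at 2.15 m from A.
Taking moments about A: C_y·3.6 − 55·2 − 223.5 − (33.41·1.7)·2.15 = 0 → C_y = 455.61355/3.6 = 126.559 ≈ 126.6 kN.
ΣF_y = 0: A_y + 126.559 − 55 − 33.41·1.7 = 0 → A_y = -14.76 kN.
ΣF_x = 0: A_x + 60 = 0 → A_x = -60.00 kN.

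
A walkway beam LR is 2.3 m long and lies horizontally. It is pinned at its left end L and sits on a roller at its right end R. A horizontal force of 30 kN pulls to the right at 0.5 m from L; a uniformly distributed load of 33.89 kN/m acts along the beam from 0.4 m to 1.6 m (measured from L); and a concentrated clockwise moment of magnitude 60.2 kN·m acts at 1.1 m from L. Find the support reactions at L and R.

L_x = -30.00 kN, L_y = -3.188 kN, R_y = 43.86 kN

Resultant of the distributed load: 33.89 × 1.2 = 40.668 kN at 1 m from L.
Taking moments about L: R_y·2.3 − (33.89·1.2)·1 − 60.2 = 0 → R_y = 100.868/2.3 = 43.8557 ≈ 43.86 kN.
ΣF_y = 0: L_y + 43.8557 − 33.89·1.2 = 0 → L_y = -3.188 kN.
ΣF_x = 0: L_x + 30 = 0 → L_x = -30.00 kN.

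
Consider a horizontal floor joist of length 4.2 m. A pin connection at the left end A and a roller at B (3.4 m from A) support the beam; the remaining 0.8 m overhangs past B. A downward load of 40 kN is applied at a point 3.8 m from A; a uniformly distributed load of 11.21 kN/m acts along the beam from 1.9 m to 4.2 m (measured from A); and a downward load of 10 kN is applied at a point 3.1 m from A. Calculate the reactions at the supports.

Resultant of the distributed load: 11.21 × 2.3 = 25.783 kN at 3.05 m from A.
Taking moments about A: B_y·3.4 − 40·3.8 − (11.21·2.3)·3.05 − 10·3.1 = 0 → B_y = 261.63815/3.4 = 76.9524 ≈ 76.95 kN.
ΣF_y = 0: A_y + 76.9524 − 40 − 11.21·2.3 − 10 = 0 → A_y = -1.169 kN.
ΣF_x = 0: no horizontal applied forces, so A_x = 0.

A_x = 0, A_y = -1.169 kN, B_y = 76.95 kN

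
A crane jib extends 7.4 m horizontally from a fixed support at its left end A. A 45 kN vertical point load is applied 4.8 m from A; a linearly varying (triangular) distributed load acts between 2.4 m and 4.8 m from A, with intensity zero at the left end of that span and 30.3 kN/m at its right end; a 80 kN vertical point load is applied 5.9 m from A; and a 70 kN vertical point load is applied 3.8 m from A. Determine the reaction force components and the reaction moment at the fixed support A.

Resultant of the triangular load: ½ × 30.3 × 2.4 = 36.36 kN, acting at 4 m from A (one-third of the span from the peak).
ΣF_x = 0: A_x = 0.
ΣF_y = 0: A_y − 45 − ½·30.3·2.4 − 80 − 70 = 0 → A_y = 231.4 kN.
ΣM about A: M_A − 45·4.8 − (½·30.3·2.4)·4 − 80·5.9 − 70·3.8 = 0 → M_A = 1099 kN·m.

A_x = 0, A_y = 231.4 kN, M_A = 1099 kN·m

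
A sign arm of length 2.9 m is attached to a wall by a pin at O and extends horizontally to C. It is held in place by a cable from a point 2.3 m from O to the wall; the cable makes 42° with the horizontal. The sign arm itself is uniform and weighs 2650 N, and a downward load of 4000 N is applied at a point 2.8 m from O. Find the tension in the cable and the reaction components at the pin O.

T = 9774 N, O_x = 7264 N, O_y = 109.8 N

ΣM about O: T·sin42°·2.3 − 2650·1.45 − 4000·2.8 = 0 → T = 15042.5/(2.3·0.669131) = 9774.2 ≈ 9774 N.
ΣF_x = 0: O_x − T·cos42° = 0 → O_x = 9774.2 × 0.743145 = 7264 N.
ΣF_y = 0: O_y + T·sin42° − 2650 − 4000 = 0 → O_y = 6650 − 9774.2 × 0.669131 = 109.8 N.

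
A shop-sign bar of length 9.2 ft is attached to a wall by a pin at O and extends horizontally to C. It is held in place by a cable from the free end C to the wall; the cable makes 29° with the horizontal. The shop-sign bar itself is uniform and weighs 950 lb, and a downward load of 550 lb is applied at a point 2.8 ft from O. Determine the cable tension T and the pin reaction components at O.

T = 1325 lb, O_x = 1159 lb, O_y = 857.6 lb

ΣM about O: T·sin29°·9.2 − 950·4.6 − 550·2.8 = 0 → T = 5910/(9.2·0.48481) = 1325.04 ≈ 1325 lb.
ΣF_x = 0: O_x − T·cos29° = 0 → O_x = 1325.04 × 0.87462 = 1159 lb.
ΣF_y = 0: O_y + T·sin29° − 950 − 550 = 0 → O_y = 1500 − 1325.04 × 0.48481 = 857.6 lb.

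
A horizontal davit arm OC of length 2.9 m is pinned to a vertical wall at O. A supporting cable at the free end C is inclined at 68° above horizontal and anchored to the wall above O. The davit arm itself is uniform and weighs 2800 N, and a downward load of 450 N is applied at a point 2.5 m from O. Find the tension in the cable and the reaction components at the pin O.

T = 1928 N, O_x = 722.4 N, O_y = 1462 N

ΣM about O: T·sin68°·2.9 − 2800·1.45 − 450·2.5 = 0 → T = 5185/(2.9·0.927184) = 1928.35 ≈ 1928 N.
ΣF_x = 0: O_x − T·cos68° = 0 → O_x = 1928.35 × 0.374607 = 722.4 N.
ΣF_y = 0: O_y + T·sin68° − 2800 − 450 = 0 → O_y = 3250 − 1928.35 × 0.927184 = 1462 N.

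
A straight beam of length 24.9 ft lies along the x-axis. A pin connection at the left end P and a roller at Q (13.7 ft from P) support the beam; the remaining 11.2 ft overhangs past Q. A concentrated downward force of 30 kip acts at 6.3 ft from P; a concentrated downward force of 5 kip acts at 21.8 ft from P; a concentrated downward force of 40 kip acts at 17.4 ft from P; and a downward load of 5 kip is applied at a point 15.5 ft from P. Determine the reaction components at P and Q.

Taking moments about P: Q_y·13.7 − 30·6.3 − 5·21.8 − 40·17.4 − 5·15.5 = 0 → Q_y = 1071.5/13.7 = 78.2117 ≈ 78.21 kip.
ΣF_y = 0: P_y + 78.2117 − 30 − 5 − 40 − 5 = 0 → P_y = 1.788 kip.
ΣF_x = 0: no horizontal applied forces, so P_x = 0.

P_x = 0, P_y = 1.788 kip, Q_y = 78.21 kip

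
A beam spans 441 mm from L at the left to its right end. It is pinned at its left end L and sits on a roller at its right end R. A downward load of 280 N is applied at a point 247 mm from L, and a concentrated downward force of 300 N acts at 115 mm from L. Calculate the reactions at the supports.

L_x = 0, L_y = 344.9 N, R_y = 235.1 N

Moments about L: R_y·441 − 280·247 − 300·115 = 0 → R_y = 103660/441 = 235.057 ≈ 235.1 N.
ΣF_y = 0: L_y + 235.057 − 280 − 300 = 0 → L_y = 344.9 N.
ΣF_x = 0: no horizontal applied forces, so L_x = 0.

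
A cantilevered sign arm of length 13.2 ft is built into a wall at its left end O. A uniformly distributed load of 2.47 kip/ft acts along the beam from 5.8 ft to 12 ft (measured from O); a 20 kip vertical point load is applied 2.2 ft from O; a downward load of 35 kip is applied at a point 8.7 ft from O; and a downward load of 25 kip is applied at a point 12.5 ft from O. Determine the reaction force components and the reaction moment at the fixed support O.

Resultant of the distributed load: 2.47 × 6.2 = 15.314 kip at 8.9 ft from O.
ΣF_x = 0: O_x = 0.
ΣF_y = 0: O_y − 2.47·6.2 − 20 − 35 − 25 = 0 → O_y = 95.31 kip.
ΣM about O: M_O − (2.47·6.2)·8.9 − 20·2.2 − 35·8.7 − 25·12.5 = 0 → M_O = 797.3 kip·ft.

O_x = 0, O_y = 95.31 kip, M_O = 797.3 kip·ft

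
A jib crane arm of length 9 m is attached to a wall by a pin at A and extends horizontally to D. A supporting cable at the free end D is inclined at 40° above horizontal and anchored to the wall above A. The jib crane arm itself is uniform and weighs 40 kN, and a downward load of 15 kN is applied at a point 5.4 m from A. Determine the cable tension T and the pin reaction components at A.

ΣM about A: T·sin40°·9 − 40·4.5 − 15·5.4 = 0 → T = 261/(9·0.642788) = 45.116 ≈ 45.12 kN.
ΣF_x = 0: A_x − T·cos40° = 0 → A_x = 45.116 × 0.766044 = 34.56 kN.
ΣF_y = 0: A_y + T·sin40° − 40 − 15 = 0 → A_y = 55 − 45.116 × 0.642788 = 26.00 kN.

T = 45.12 kN, A_x = 34.56 kN, A_y = 26.00 kN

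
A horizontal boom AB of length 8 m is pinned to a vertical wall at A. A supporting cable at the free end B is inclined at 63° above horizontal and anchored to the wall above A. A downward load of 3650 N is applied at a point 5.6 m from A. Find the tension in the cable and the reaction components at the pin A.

ΣM about A: T·sin63°·8 − 3650·5.6 = 0 → T = 20440/(8·0.891007) = 2867.54 ≈ 2868 N.
ΣF_x = 0: A_x − T·cos63° = 0 → A_x = 2867.54 × 0.45399 = 1302 N.
ΣF_y = 0: A_y + T·sin63° − 3650 = 0 → A_y = 3650 − 2867.54 × 0.891007 = 1095 N.

T = 2868 N, A_x = 1302 N, A_y = 1095 N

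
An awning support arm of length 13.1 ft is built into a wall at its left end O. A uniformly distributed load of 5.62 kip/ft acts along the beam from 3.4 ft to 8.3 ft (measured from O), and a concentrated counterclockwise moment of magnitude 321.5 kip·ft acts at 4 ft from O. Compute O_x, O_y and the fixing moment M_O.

Resultant of the distributed load: 5.62 × 4.9 = 27.538 kip at 5.85 ft from O.
ΣF_x = 0: O_x = 0.
ΣF_y = 0: O_y − 5.62·4.9 = 0 → O_y = 27.54 kip.
ΣM about O: M_O − (5.62·4.9)·5.85 + 321.5 = 0 → M_O = -160.4 kip·ft.

O_x = 0, O_y = 27.54 kip, M_O = -160.4 kip·ft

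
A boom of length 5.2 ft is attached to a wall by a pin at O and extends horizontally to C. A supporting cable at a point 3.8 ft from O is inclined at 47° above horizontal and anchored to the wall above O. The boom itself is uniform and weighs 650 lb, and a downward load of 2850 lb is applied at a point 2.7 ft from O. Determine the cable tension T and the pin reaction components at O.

T = 3377 lb, O_x = 2303 lb, O_y = 1030 lb

ΣM about O: T·sin47°·3.8 − 650·2.6 − 2850·2.7 = 0 → T = 9385/(3.8·0.731354) = 3376.94 ≈ 3377 lb.
ΣF_x = 0: O_x − T·cos47° = 0 → O_x = 3376.94 × 0.681998 = 2303 lb.
ΣF_y = 0: O_y + T·sin47° − 650 − 2850 = 0 → O_y = 3500 − 3376.94 × 0.731354 = 1030 lb.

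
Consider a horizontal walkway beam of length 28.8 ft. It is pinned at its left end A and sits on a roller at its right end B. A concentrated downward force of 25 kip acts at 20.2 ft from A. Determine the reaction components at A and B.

ΣM about A: B_y·28.8 − 25·20.2 = 0 → B_y = 505/28.8 = 17.5347 ≈ 17.53 kip.
ΣF_y = 0: A_y + 17.5347 − 25 = 0 → A_y = 7.465 kip.
ΣF_x = 0: no horizontal applied forces, so A_x = 0.

A_x = 0, A_y = 7.465 kip, B_y = 17.53 kip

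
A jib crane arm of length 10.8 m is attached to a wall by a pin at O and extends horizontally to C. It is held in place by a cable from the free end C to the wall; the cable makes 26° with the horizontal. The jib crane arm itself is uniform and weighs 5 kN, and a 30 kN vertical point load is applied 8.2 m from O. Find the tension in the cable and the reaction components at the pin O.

ΣM about O: T·sin26°·10.8 − 5·5.4 − 30·8.2 = 0 → T = 273/(10.8·0.438371) = 57.663 ≈ 57.66 kN.
ΣF_x = 0: O_x − T·cos26° = 0 → O_x = 57.663 × 0.898794 = 51.83 kN.
ΣF_y = 0: O_y + T·sin26° − 5 − 30 = 0 → O_y = 35 − 57.663 × 0.438371 = 9.722 kN.

T = 57.66 kN, O_x = 51.83 kN, O_y = 9.722 kN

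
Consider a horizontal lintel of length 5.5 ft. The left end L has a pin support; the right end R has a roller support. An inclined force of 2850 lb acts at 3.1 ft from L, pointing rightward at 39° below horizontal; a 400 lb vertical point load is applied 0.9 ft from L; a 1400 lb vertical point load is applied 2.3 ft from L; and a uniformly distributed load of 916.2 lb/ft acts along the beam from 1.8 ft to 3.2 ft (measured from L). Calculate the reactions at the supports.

Resultant of the distributed load: 916.2 × 1.4 = 1282.68 lb at 2.5 ft from L.
Moments about L: R_y·5.5 − 2850·sin39°·3.1 − 400·0.9 − 1400·2.3 − (916.2·1.4)·2.5 = 0 → R_y = 12346.7/5.5 = 2244.85 ≈ 2245 lb.
ΣF_y = 0: L_y + 2244.85 − 2850·sin39° − 400 − 1400 − 916.2·1.4 = 0 → L_y = 2631 lb.
ΣF_x = 0: L_x + 2850·cos39° = 0 → L_x = -2215 lb.

L_x = -2215 lb, L_y = 2631 lb, R_y = 2245 lb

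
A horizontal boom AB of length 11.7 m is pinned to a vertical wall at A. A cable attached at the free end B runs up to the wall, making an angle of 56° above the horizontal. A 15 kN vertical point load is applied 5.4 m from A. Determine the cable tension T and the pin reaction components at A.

T = 8.351 kN, A_x = 4.670 kN, A_y = 8.077 kN

ΣM about A: T·sin56°·11.7 − 15·5.4 = 0 → T = 81/(11.7·0.829038) = 8.35074 ≈ 8.351 kN.
ΣF_x = 0: A_x − T·cos56° = 0 → A_x = 8.35074 × 0.559193 = 4.670 kN.
ΣF_y = 0: A_y + T·sin56° − 15 = 0 → A_y = 15 − 8.35074 × 0.829038 = 8.077 kN.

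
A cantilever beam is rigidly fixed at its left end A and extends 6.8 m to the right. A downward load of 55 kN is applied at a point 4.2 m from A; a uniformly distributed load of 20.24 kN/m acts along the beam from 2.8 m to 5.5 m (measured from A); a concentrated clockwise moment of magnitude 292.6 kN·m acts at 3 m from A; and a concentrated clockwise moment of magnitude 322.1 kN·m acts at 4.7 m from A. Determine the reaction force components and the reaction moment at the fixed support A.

A_x = 0, A_y = 109.6 kN, M_A = 1072 kN·m

Resultant of the distributed load: 20.24 × 2.7 = 54.648 kN at 4.15 m from A.
ΣF_x = 0: A_x = 0.
ΣF_y = 0: A_y − 55 − 20.24·2.7 = 0 → A_y = 109.6 kN.
ΣM about A: M_A − 55·4.2 − (20.24·2.7)·4.15 − 292.6 − 322.1 = 0 → M_A = 1072 kN·m.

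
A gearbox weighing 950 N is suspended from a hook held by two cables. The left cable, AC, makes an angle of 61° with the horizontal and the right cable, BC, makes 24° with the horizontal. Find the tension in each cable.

T_AC = 871.2 N, T_BC = 462.3 N

ΣF_x = 0: −T_AC·cos61° + T_BC·cos24° = 0 → T_BC = 0.53069·T_AC.
ΣF_y = 0: T_AC·sin61° + T_BC·sin24° = 950.
Substitute: T_AC·(0.87462 + 0.53069·0.406737) = 950 → T_AC = 871.183 ≈ 871.2 N.
Then T_BC = 0.53069 × 871.183 = 462.3 N.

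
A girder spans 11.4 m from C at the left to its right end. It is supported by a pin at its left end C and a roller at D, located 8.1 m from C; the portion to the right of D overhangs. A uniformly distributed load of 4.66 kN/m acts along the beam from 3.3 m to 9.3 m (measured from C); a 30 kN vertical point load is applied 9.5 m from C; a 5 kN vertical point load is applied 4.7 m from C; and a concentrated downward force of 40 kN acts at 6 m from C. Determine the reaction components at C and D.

C_x = 0, C_y = 13.50 kN, D_y = 89.46 kN

Resultant of the distributed load: 4.66 × 6 = 27.96 kN at 6.3 m from C.
Taking moments about C: D_y·8.1 − (4.66·6)·6.3 − 30·9.5 − 5·4.7 − 40·6 = 0 → D_y = 724.648/8.1 = 89.4627 ≈ 89.46 kN.
ΣF_y = 0: C_y + 89.4627 − 4.66·6 − 30 − 5 − 40 = 0 → C_y = 13.50 kN.
ΣF_x = 0: no horizontal applied forces, so C_x = 0.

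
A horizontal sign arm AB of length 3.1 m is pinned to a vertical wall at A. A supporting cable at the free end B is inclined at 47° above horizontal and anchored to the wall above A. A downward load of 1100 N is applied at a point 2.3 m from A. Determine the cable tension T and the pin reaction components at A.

T = 1116 N, A_x = 761.1 N, A_y = 283.9 N

ΣM about A: T·sin47°·3.1 − 1100·2.3 = 0 → T = 2530/(3.1·0.731354) = 1115.92 ≈ 1116 N.
ΣF_x = 0: A_x − T·cos47° = 0 → A_x = 1115.92 × 0.681998 = 761.1 N.
ΣF_y = 0: A_y + T·sin47° − 1100 = 0 → A_y = 1100 − 1115.92 × 0.731354 = 283.9 N.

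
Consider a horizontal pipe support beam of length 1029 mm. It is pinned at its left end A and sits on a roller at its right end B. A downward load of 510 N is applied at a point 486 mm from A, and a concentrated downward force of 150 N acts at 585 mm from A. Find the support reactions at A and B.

A_x = 0, A_y = 333.8 N, B_y = 326.2 N

Taking moments about A: B_y·1029 − 510·486 − 150·585 = 0 → B_y = 335610/1029 = 326.152 ≈ 326.2 N.
ΣF_y = 0: A_y + 326.152 − 510 − 150 = 0 → A_y = 333.8 N.
ΣF_x = 0: no horizontal applied forces, so A_x = 0.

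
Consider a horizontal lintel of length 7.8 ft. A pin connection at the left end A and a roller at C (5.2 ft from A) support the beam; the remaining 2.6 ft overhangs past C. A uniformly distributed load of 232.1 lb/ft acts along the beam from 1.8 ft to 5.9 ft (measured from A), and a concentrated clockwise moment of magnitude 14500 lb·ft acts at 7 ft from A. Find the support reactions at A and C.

A_x = 0, A_y = -2541 lb, C_y = 3493 lb

Resultant of the distributed load: 232.1 × 4.1 = 951.61 lb at 3.85 ft from A.
ΣM about A: C_y·5.2 − (232.1·4.1)·3.85 − 14500 = 0 → C_y = 18163.6985/5.2 = 3493.02 ≈ 3493 lb.
ΣF_y = 0: A_y + 3493.02 − 232.1·4.1 = 0 → A_y = -2541 lb.
ΣF_x = 0: no horizontal applied forces, so A_x = 0.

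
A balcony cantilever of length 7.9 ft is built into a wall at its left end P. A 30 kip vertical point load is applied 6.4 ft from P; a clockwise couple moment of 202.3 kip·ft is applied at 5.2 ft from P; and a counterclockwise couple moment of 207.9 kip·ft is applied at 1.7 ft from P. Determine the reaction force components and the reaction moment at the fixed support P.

ΣF_x = 0: P_x = 0.
ΣF_y = 0: P_y − 30 = 0 → P_y = 30.00 kip.
ΣM about P: M_P − 30·6.4 − 202.3 + 207.9 = 0 → M_P = 186.4 kip·ft.

P_x = 0, P_y = 30.00 kip, M_P = 186.4 kip·ft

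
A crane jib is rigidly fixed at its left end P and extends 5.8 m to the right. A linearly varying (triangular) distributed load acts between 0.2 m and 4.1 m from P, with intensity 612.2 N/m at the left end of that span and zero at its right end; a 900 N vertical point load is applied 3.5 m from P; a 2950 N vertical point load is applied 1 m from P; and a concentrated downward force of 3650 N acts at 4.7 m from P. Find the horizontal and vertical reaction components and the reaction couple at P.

Resultant of the triangular load: ½ × 612.2 × 3.9 = 1193.79 N, acting at 1.5 m from P (one-third of the span from the peak).
ΣF_x = 0: P_x = 0.
ΣF_y = 0: P_y − ½·612.2·3.9 − 900 − 2950 − 3650 = 0 → P_y = 8694 N.
ΣM about P: M_P − (½·612.2·3.9)·1.5 − 900·3.5 − 2950·1 − 3650·4.7 = 0 → M_P = 25050 N·m.

P_x = 0, P_y = 8694 N, M_P = 25050 N·m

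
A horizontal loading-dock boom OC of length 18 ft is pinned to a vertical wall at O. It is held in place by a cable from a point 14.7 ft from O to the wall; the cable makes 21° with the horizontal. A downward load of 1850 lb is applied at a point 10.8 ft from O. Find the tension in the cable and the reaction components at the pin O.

T = 3793 lb, O_x = 3541 lb, O_y = 490.8 lb

ΣM about O: T·sin21°·14.7 − 1850·10.8 = 0 → T = 19980/(14.7·0.358368) = 3792.7 ≈ 3793 lb.
ΣF_x = 0: O_x − T·cos21° = 0 → O_x = 3792.7 × 0.93358 = 3541 lb.
ΣF_y = 0: O_y + T·sin21° − 1850 = 0 → O_y = 1850 − 3792.7 × 0.358368 = 490.8 lb.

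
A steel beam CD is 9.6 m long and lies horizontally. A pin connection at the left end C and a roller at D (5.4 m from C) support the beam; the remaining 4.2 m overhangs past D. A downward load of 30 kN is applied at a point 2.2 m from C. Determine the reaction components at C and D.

C_x = 0, C_y = 17.78 kN, D_y = 12.22 kN

Taking moments about C: D_y·5.4 − 30·2.2 = 0 → D_y = 66/5.4 = 12.2222 ≈ 12.22 kN.
ΣF_y = 0: C_y + 12.2222 − 30 = 0 → C_y = 17.78 kN.
ΣF_x = 0: no horizontal applied forces, so C_x = 0.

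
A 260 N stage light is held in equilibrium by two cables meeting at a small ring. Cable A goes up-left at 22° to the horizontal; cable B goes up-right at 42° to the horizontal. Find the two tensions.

T_A = 215.0 N, T_B = 268.2 N

ΣF_x = 0: −T_A·cos22° + T_B·cos42° = 0 → T_B = 1.24765·T_A.
ΣF_y = 0: T_A·sin22° + T_B·sin42° = 260.
Substitute: T_A·(0.374607 + 1.24765·0.669131) = 260 → T_A = 214.974 ≈ 215.0 N.
Then T_B = 1.24765 × 214.974 = 268.2 N.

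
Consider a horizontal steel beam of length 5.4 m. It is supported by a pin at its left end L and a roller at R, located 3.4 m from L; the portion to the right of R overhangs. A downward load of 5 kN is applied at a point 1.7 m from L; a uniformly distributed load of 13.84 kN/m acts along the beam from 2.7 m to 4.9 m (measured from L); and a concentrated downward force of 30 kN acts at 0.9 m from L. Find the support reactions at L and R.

Resultant of the distributed load: 13.84 × 2.2 = 30.448 kN at 3.8 m from L.
ΣM about L: R_y·3.4 − 5·1.7 − (13.84·2.2)·3.8 − 30·0.9 = 0 → R_y = 151.2024/3.4 = 44.4713 ≈ 44.47 kN.
ΣF_y = 0: L_y + 44.4713 − 5 − 13.84·2.2 − 30 = 0 → L_y = 20.98 kN.
ΣF_x = 0: no horizontal applied forces, so L_x = 0.

L_x = 0, L_y = 20.98 kN, R_y = 44.47 kN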